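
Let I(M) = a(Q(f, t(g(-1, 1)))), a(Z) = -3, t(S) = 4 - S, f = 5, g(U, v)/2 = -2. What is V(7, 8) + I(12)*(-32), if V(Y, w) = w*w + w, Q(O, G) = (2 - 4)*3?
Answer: 168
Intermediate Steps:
g(U, v) = -4 (g(U, v) = 2*(-2) = -4)
Q(O, G) = -6 (Q(O, G) = -2*3 = -6)
V(Y, w) = w + w² (V(Y, w) = w² + w = w + w²)
I(M) = -3
V(7, 8) + I(12)*(-32) = 8*(1 + 8) - 3*(-32) = 8*9 + 96 = 72 + 96 = 168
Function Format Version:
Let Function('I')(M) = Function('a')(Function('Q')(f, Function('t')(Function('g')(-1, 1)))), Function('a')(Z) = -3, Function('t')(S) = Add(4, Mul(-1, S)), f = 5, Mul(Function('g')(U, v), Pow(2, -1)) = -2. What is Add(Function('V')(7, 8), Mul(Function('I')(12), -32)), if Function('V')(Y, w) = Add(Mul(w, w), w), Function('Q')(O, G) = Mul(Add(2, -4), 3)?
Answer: 168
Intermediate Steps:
Function('g')(U, v) = -4 (Function('g')(U, v) = Mul(2, -2) = -4)
Function('Q')(O, G) = -6 (Function('Q')(O, G) = Mul(-2, 3) = -6)
Function('V')(Y, w) = Add(w, Pow(w, 2)) (Function('V')(Y, w) = Add(Pow(w, 2), w) = Add(w, Pow(w, 2)))
Function('I')(M) = -3
Add(Function('V')(7, 8), Mul(Function('I')(12), -32)) = Add(Mul(8, Add(1, 8)), Mul(-3, -32)) = Add(Mul(8, 9), 96) = Add(72, 96) = 168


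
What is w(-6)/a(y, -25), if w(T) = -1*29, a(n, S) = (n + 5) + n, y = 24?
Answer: -29/53 ≈ -0.54717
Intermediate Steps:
a(n, S) = 5 + 2*n (a(n, S) = (5 + n) + n = 5 + 2*n)
w(T) = -29
w(-6)/a(y, -25) = -29/(5 + 2*24) = -29/(5 + 48) = -29/53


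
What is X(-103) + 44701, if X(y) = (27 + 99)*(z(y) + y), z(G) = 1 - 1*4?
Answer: 31345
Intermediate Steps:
z(G) = -3 (z(G) = 1 - 4 = -3)
X(y) = -378 + 126*y (X(y) = (27 + 99)*(-3 + y) = 126*(-3 + y) = -378 + 126*y)
X(-103) + 44701 = (-378 + 126*(-103)) + 44701 = (-378 - 12978) + 44701 = -13356 + 44701 = 31345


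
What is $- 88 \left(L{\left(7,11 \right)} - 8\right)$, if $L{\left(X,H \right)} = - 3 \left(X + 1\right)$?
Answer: $2816$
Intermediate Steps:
$L{\left(X,H \right)} = -3 - 3 X$ ($L{\left(X,H \right)} = - 3 \left(1 + X\right) = -3 - 3 X$)
$- 88 \left(L{\left(7,11 \right)} - 8\right) = - 88 \left(\left(-3 - 21\right) - 8\right) = - 88 \left(-24 - 8\right) = \left(-88\right) \left(-32\right) = 2816$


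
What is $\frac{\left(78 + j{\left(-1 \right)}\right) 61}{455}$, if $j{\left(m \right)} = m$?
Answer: $\frac{671}{65} \approx 10.323$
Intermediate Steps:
$\frac{\left(78 + j{\left(-1 \right)}\right) 61}{455} = \frac{\left(78 - 1\right) 61}{455} = 77 \cdot 61 \cdot \frac{1}{455} = 4697 \cdot \frac{1}{455} = \frac{671}{65}$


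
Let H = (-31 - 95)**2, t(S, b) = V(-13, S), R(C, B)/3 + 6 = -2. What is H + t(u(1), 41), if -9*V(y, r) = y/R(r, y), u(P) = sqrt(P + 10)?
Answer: 3429203/216 ≈ 15876.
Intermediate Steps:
u(P) = sqrt(10 + P)
R(C, B) = -24 (R(C, B) = -18 + 3*(-2) = -18 - 6 = -24)
V(y, r) = y/216 (V(y, r) = -y/(9*(-24)) = -y*(-1)/(9*24) = -(-1)*y/216 = y/216)
t(S, b) = -13/216 (t(S, b) = (1/216)*(-13) = -13/216)
H = 15876 (H = (-126)**2 = 15876)
H + t(u(1), 41) = 15876 - 13/216 = 3429203/216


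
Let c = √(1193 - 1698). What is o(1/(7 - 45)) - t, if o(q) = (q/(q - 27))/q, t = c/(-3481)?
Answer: -38/1027 + I*√505/3481 ≈ -0.037001 + 0.0064557*I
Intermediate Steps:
c = I*√505 (c = √(-505) = I*√505 ≈ 22.472*I)
t = -I*√505/3481 (t = (I*√505)/(-3481) = (I*√505)*(-1/3481) = -I*√505/3481 ≈ -0.0064557*I)
o(q) = 1/(-27 + q) (o(q) = (q/(-27 + q))/q = 1/(-27 + q))
o(1/(7 - 45)) - t = 1/(-27 + 1/(7 - 45)) - (-1)*I*√505/3481 = 1/(-27 + 1/(-38)) + I*√505/3481 = 1/(-27 - 1/38) + I*√505/3481 = 1/(-1027/38) + I*√505/3481 = -38/1027 + I*√505/3481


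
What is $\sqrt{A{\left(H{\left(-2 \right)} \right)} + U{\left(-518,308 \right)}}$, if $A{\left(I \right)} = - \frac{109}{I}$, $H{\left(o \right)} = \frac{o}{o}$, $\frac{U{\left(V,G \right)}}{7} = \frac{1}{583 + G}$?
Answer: $\frac{2 i \sqrt{267058}}{99} \approx 10.44 i$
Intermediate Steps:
$U{\left(V,G \right)} = \frac{7}{583 + G}$
$H{\left(o \right)} = 1$
$\sqrt{A{\left(H{\left(-2 \right)} \right)} + U{\left(-518,308 \right)}} = \sqrt{- \frac{109}{1} + \frac{7}{583 + 308}} = \sqrt{\left(-109\right) 1 + \frac{7}{891}} = \sqrt{-109 + 7 \cdot \frac{1}{891}} = \sqrt{-109 + \frac{7}{891}} = \sqrt{- \frac{97112}{891}} = \frac{2 i \sqrt{267058}}{99}$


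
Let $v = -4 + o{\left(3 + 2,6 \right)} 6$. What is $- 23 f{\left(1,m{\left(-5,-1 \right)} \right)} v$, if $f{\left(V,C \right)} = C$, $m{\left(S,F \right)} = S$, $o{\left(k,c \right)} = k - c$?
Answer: $-1150$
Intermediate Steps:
$v = -10$ ($v = -4 + \left(\left(3 + 2\right) - 6\right) 6 = -4 + \left(5 - 6\right) 6 = -4 - 6 = -10$)
$- 23 f{\left(1,m{\left(-5,-1 \right)} \right)} v = - 23 \left(-5\right) \left(-10\right) = - \left(-115\right) \left(-10\right) = \left(-1\right) 1150 = -1150$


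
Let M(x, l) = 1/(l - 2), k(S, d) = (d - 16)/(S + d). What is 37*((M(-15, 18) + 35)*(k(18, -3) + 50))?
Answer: 5057789/80 ≈ 63222.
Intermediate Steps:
k(S, d) = (-16 + d)/(S + d)
M(x, l) = 1/(-2 + l)
37*((M(-15, 18) + 35)*(k(18, -3) + 50)) = 37*((1/(-2 + 18) + 35)*((-16 - 3)/(18 - 3) + 50)) = 37*((1/16 + 35)*(-19/15 + 50)) = 37*((1/16 + 35)*((1/15)*(-19) + 50)) = 37*(561*(-19/15 + 50)/16) = 37*((561/16)*(731/15)) = 37*(136697/80) = 5057789/80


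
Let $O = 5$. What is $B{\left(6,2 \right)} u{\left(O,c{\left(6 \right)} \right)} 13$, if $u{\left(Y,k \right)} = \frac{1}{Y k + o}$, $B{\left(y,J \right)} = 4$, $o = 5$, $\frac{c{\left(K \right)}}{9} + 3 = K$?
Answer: $\frac{13}{35} \approx 0.37143$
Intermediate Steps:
$c{\left(K \right)} = -27 + 9 K$
$u{\left(Y,k \right)} = \frac{1}{5 + Y k}$ ($u{\left(Y,k \right)} = \frac{1}{Y k + 5} = \frac{1}{5 + Y k}$)
$B{\left(6,2 \right)} u{\left(O,c{\left(6 \right)} \right)} 13 = \frac{4}{5 + 5 \left(-27 + 9 \cdot 6\right)} 13 = \frac{4}{5 + 5 \left(-27 + 54\right)} 13 = \frac{4}{5 + 5 \cdot 27} \cdot 13 = \frac{4}{5 + 135} \cdot 13 = \frac{4}{140} \cdot 13 = 4 \cdot \frac{1}{140} \cdot 13 = \frac{1}{35} \cdot 13 = \frac{13}{35}$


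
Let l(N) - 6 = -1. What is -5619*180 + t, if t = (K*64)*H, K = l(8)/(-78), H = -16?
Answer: -39442820/39 ≈ -1.0114e+6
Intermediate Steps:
l(N) = 5 (l(N) = 6 - 1 = 5)
K = -5/78 (K = 5/(-78) = 5*(-1/78) = -5/78 ≈ -0.064103)
t = 2560/39 (t = -5/78*64*(-16) = -160/39*(-16) = 2560/39 ≈ 65.641)
-5619*180 + t = -5619*180 + 2560/39 = -1011420 + 2560/39 = -39442820/39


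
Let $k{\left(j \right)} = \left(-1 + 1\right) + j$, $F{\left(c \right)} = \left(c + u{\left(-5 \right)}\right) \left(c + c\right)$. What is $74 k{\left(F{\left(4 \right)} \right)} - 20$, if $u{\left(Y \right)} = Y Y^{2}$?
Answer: $-71652$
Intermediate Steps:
$u{\left(Y \right)} = Y^{3}$
$F{\left(c \right)} = 2 c \left(-125 + c\right)$ ($F{\left(c \right)} = \left(c + \left(-5\right)^{3}\right) \left(c + c\right) = \left(c - 125\right) 2 c = \left(-125 + c\right) 2 c = 2 c \left(-125 + c\right)$)
$k{\left(j \right)} = j$ ($k{\left(j \right)} = 0 + j = j$)
$74 k{\left(F{\left(4 \right)} \right)} - 20 = 74 \cdot 2 \cdot 4 \left(-125 + 4\right) - 20 = 74 \cdot 2 \cdot 4 \left(-121\right) - 20 = 74 \left(-968\right) - 20 = -71632 - 20 = -71652$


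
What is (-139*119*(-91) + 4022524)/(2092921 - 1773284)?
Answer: 5527755/319637 ≈ 17.294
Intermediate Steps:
(-139*119*(-91) + 4022524)/(2092921 - 1773284) = (-16541*(-91) + 4022524)/319637 = (1505231 + 4022524)*(1/319637) = 5527755*(1/319637) = 5527755/319637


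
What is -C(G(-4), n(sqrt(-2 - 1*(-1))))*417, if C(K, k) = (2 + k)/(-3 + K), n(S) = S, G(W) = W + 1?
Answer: 139 + 139*I/2 ≈ 139.0 + 69.5*I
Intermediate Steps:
G(W) = 1 + W
C(K, k) = (2 + k)/(-3 + K)
-C(G(-4), n(sqrt(-2 - 1*(-1))))*417 = -(2 + sqrt(-2 - 1*(-1)))/(-3 + (1 - 4))*417 = -(2 + sqrt(-2 + 1))/(-3 - 3)*417 = -(2 + sqrt(-1))/(-6)*417 = -(-(2 + I)/6)*417 = -(-1/3 - I/6)*417 = -(-139 - 139*I/2) = 139 + 139*I/2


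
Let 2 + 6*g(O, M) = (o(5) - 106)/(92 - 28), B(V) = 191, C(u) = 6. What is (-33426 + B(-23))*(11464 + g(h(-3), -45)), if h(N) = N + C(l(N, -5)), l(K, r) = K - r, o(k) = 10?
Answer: -4571839835/12 ≈ -3.8099e+8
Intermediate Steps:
h(N) = 6 + N (h(N) = N + 6 = 6 + N)
g(O, M) = -7/12 (g(O, M) = -1/3 + ((10 - 106)/(92 - 28))/6 = -1/3 + (-96/64)/6 = -1/3 + (-96*1/64)/6 = -1/3 + (1/6)*(-3/2) = -1/3 - 1/4 = -7/12)
(-33426 + B(-23))*(11464 + g(h(-3), -45)) = (-33426 + 191)*(11464 - 7/12) = -33235*137561/12 = -4571839835/12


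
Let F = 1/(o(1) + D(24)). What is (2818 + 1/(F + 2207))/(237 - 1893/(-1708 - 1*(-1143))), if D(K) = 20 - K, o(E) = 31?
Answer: 18975485111/1618440564 ≈ 11.725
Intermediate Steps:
F = 1/27 (F = 1/(31 + (20 - 1*24)) = 1/(31 + (20 - 24)) = 1/(31 - 4) = 1/27 ≈ 0.037037)
(2818 + 1/(F + 2207))/(237 - 1893/(-1708 - 1*(-1143))) = (2818 + 1/(1/27 + 2207))/(237 - 1893/(-1708 - 1*(-1143))) = (2818 + 1/(59590/27))/(237 - 1893/(-1708 + 1143)) = (2818 + 27/59590)/(237 - 1893/(-565)) = 167924647/(59590*(237 - 1893*(-1/565))) = 167924647/(59590*(237 + 1893/565)) = 167924647/(59590*(135798/565)) = (167924647/59590)*(565/135798) = 18975485111/1618440564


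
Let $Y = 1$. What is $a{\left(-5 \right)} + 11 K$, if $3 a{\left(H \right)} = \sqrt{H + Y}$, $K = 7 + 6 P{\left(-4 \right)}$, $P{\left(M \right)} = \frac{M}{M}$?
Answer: $143 + \frac{2 i}{3} \approx 143.0 + 0.66667 i$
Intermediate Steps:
$P{\left(M \right)} = 1$
$K = 13$ ($K = 7 + 6 \cdot 1 = 7 + 6 = 13$)
$a{\left(H \right)} = \frac{\sqrt{1 + H}}{3}$ ($a{\left(H \right)} = \frac{\sqrt{H + 1}}{3} = \frac{\sqrt{1 + H}}{3}$)
$a{\left(-5 \right)} + 11 K = \frac{\sqrt{1 - 5}}{3} + 11 \cdot 13 = \frac{\sqrt{-4}}{3} + 143 = \frac{2 i}{3} + 143 = 143 + \frac{2 i}{3}$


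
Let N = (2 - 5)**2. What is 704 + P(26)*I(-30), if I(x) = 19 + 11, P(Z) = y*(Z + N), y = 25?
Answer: 26954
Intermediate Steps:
N = 9 (N = (-3)**2 = 9)
P(Z) = 225 + 25*Z (P(Z) = 25*(Z + 9) = 25*(9 + Z) = 225 + 25*Z)
I(x) = 30
704 + P(26)*I(-30) = 704 + (225 + 25*26)*30 = 704 + (225 + 650)*30 = 704 + 875*30 = 704 + 26250 = 26954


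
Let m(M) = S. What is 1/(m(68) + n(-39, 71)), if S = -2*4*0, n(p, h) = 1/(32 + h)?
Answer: 103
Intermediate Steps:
S = 0 (S = -8*0 = 0)
m(M) = 0
1/(m(68) + n(-39, 71)) = 1/(0 + 1/(32 + 71)) = 1/(0 + 1/103) = 1/(1/103) = 103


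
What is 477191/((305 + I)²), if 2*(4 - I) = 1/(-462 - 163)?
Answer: 745610937500/149189835001 ≈ 4.9977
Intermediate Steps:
I = 5001/1250 (I = 4 - 1/(2*(-462 - 163)) = 4 - ½/(-625) = 4 - ½*(-1/625) = 4 + 1/1250 = 5001/1250 ≈ 4.0008)
477191/((305 + I)²) = 477191/((305 + 5001/1250)²) = 477191/((386251/1250)²) = 477191/(149189835001/1562500) = 477191*(1562500/149189835001) = 745610937500/149189835001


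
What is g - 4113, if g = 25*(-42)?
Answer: -5163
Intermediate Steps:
g = -1050
g - 4113 = -1050 - 4113 = -5163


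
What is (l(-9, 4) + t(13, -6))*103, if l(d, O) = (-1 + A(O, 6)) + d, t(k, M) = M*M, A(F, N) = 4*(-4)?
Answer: 1030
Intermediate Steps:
A(F, N) = -16
t(k, M) = M²
l(d, O) = -17 + d (l(d, O) = (-1 - 16) + d = -17 + d)
(l(-9, 4) + t(13, -6))*103 = ((-17 - 9) + (-6)²)*103 = (-26 + 36)*103 = 10*103 = 1030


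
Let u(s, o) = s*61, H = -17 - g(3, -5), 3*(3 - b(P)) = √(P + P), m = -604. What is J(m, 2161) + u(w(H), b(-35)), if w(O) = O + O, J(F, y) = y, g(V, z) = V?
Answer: -279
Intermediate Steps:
b(P) = 3 - √2*√P/3 (b(P) = 3 - √(P + P)/3 = 3 - √2*√P/3)
H = -20 (H = -17 - 1*3 = -17 - 3 = -20)
w(O) = 2*O
u(s, o) = 61*s
J(m, 2161) + u(w(H), b(-35)) = 2161 + 61*(2*(-20)) = 2161 + 61*(-40) = 2161 - 2440 = -279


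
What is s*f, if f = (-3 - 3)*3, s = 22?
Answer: -396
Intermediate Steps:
f = -18 (f = -6*3 = -18)
s*f = 22*(-18) = -396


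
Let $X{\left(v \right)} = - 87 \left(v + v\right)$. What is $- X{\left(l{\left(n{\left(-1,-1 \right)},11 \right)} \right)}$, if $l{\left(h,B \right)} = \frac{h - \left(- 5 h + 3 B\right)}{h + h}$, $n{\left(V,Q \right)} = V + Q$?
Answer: $\frac{3915}{2} \approx 1957.5$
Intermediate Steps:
$n{\left(V,Q \right)} = Q + V$
$l{\left(h,B \right)} = \frac{- 3 B + 6 h}{2 h}$ ($l{\left(h,B \right)} = \frac{h - \left(- 5 h + 3 B\right)}{2 h} = \left(- 3 B + 6 h\right) \frac{1}{2 h} = \frac{- 3 B + 6 h}{2 h}$)
$X{\left(v \right)} = - 174 v$ ($X{\left(v \right)} = - 87 \cdot 2 v = - 174 v$)
$- X{\left(l{\left(n{\left(-1,-1 \right)},11 \right)} \right)} = - \left(-174\right) \left(3 - \frac{33}{2 \left(-1 - 1\right)}\right) = - \left(-174\right) \left(3 - \frac{33}{2 \left(-2\right)}\right) = - \left(-174\right) \left(3 - \frac{33}{2} \left(- \frac{1}{2}\right)\right) = - \left(-174\right) \left(3 + \frac{33}{4}\right) = - \frac{\left(-174\right) 45}{4} = \left(-1\right) \left(- \frac{3915}{2}\right) = \frac{3915}{2}$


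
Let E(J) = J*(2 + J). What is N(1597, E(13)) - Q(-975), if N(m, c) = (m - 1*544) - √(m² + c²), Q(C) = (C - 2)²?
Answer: -953476 - √2588434 ≈ -9.5509e+5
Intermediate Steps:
Q(C) = (-2 + C)²
N(m, c) = -544 + m - √(c² + m²) (N(m, c) = (m - 544) - √(c² + m²) = (-544 + m) - √(c² + m²) = -544 + m - √(c² + m²))
N(1597, E(13)) - Q(-975) = (-544 + 1597 - √((13*(2 + 13))² + 1597²)) - (-2 - 975)² = (-544 + 1597 - √((13*15)² + 2550409)) - 1*(-977)² = (-544 + 1597 - √(195² + 2550409)) - 1*954529 = (-544 + 1597 - √(38025 + 2550409)) - 954529 = (-544 + 1597 - √2588434) - 954529 = (1053 - √2588434) - 954529 = -953476 - √2588434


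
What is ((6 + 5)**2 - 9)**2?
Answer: 12544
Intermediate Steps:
((6 + 5)**2 - 9)**2 = (11**2 - 9)**2 = (121 - 9)**2 = 112**2 = 12544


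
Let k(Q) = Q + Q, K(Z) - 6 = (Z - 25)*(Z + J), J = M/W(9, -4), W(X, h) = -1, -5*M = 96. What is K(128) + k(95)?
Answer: 76788/5 ≈ 15358.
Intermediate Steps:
M = -96/5 (M = -⅕*96 = -96/5 ≈ -19.200)
J = 96/5 (J = -96/5/(-1) = -96/5*(-1) = 96/5 ≈ 19.200)
K(Z) = 6 + (-25 + Z)*(96/5 + Z) (K(Z) = 6 + (Z - 25)*(Z + 96/5) = 6 + (-25 + Z)*(96/5 + Z))
k(Q) = 2*Q
K(128) + k(95) = (-474 + 128² - 29/5*128) + 2*95 = (-474 + 16384 - 3712/5) + 190 = 75838/5 + 190 = 76788/5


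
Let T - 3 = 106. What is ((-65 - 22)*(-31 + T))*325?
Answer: -2205450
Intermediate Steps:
T = 109 (T = 3 + 106 = 109)
((-65 - 22)*(-31 + T))*325 = ((-65 - 22)*(-31 + 109))*325 = -87*78*325 = -6786*325 = -2205450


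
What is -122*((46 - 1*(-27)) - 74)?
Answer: 122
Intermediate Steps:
-122*((46 - 1*(-27)) - 74) = -122*((46 + 27) - 74) = -122*(73 - 74) = -122*(-1) = 122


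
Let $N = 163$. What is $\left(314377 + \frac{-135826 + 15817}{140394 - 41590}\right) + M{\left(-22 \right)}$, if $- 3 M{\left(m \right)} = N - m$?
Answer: $\frac{93166476557}{296412} \approx 3.1431 \cdot 10^{5}$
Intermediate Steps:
$M{\left(m \right)} = - \frac{163}{3} + \frac{m}{3}$ ($M{\left(m \right)} = - \frac{163 - m}{3} = - \frac{163}{3} + \frac{m}{3}$)
$\left(314377 + \frac{-135826 + 15817}{140394 - 41590}\right) + M{\left(-22 \right)} = \left(314377 + \frac{-135826 + 15817}{140394 - 41590}\right) + \left(- \frac{163}{3} + \frac{1}{3} \left(-22\right)\right) = \left(314377 - \frac{120009}{98804}\right) - \frac{185}{3} = \frac{31061585099}{98804} - \frac{185}{3} = \frac{93166476557}{296412}$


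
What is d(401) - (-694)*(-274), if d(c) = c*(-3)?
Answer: -191359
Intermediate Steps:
d(c) = -3*c
d(401) - (-694)*(-274) = -3*401 - (-694)*(-274) = -1203 - 1*190156 = -1203 - 190156 = -191359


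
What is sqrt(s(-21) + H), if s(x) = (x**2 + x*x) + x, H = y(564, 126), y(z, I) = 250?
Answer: sqrt(1111) ≈ 33.332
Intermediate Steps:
H = 250
s(x) = x + 2*x**2 (s(x) = (x**2 + x**2) + x = 2*x**2 + x = x + 2*x**2)
sqrt(s(-21) + H) = sqrt(-21*(1 + 2*(-21)) + 250) = sqrt(-21*(1 - 42) + 250) = sqrt(-21*(-41) + 250) = sqrt(861 + 250) = sqrt(1111)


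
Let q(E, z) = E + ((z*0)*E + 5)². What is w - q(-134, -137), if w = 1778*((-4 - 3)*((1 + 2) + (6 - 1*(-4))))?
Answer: -161689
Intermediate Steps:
w = -161798 (w = 1778*(-7*(3 + (6 + 4))) = 1778*(-7*(3 + 10)) = 1778*(-7*13) = 1778*(-91) = -161798)
q(E, z) = 25 + E (q(E, z) = E + (0*E + 5)² = E + (0 + 5)² = E + 5² = E + 25 = 25 + E)
w - q(-134, -137) = -161798 - (25 - 134) = -161798 - 1*(-109) = -161798 + 109 = -161689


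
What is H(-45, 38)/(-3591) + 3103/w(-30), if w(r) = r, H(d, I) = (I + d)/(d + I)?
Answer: -3714301/35910 ≈ -103.43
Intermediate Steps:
H(d, I) = 1 (H(d, I) = (I + d)/(I + d) = 1)
H(-45, 38)/(-3591) + 3103/w(-30) = 1/(-3591) + 3103/(-30) = 1*(-1/3591) + 3103*(-1/30) = -1/3591 - 3103/30 = -3714301/35910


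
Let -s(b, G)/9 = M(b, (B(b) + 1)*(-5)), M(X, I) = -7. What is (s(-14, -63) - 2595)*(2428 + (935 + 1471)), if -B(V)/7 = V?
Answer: -12239688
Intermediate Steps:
B(V) = -7*V
s(b, G) = 63 (s(b, G) = -9*(-7) = 63)
(s(-14, -63) - 2595)*(2428 + (935 + 1471)) = (63 - 2595)*(2428 + (935 + 1471)) = -2532*(2428 + 2406) = -2532*4834 = -12239688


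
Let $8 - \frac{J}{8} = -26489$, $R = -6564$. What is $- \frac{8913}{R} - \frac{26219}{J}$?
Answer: $\frac{143103381}{115950872} \approx 1.2342$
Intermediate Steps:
$J = 211976$ ($J = 64 - -211912 = 64 + 211912 = 211976$)
$- \frac{8913}{R} - \frac{26219}{J} = - \frac{8913}{-6564} - \frac{26219}{211976} = \left(-8913\right) \left(- \frac{1}{6564}\right) - \frac{26219}{211976} = \frac{2971}{2188} - \frac{26219}{211976} = \frac{143103381}{115950872}$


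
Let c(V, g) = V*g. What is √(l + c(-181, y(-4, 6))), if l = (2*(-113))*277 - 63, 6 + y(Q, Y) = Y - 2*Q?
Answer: I*√64113 ≈ 253.21*I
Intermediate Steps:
y(Q, Y) = -6 + Y - 2*Q (y(Q, Y) = -6 + (Y - 2*Q) = -6 + Y - 2*Q)
l = -62665 (l = -226*277 - 63 = -62602 - 63 = -62665)
√(l + c(-181, y(-4, 6))) = √(-62665 - 181*(-6 + 6 - 2*(-4))) = √(-62665 - 181*(-6 + 6 + 8)) = √(-62665 - 181*8) = √(-62665 - 1448) = √(-64113) = I*√64113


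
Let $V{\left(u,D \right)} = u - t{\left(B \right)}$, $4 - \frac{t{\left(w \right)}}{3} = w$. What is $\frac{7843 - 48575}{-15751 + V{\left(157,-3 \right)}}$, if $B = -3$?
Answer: $\frac{40732}{15615} \approx 2.6085$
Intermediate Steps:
$t{\left(w \right)} = 12 - 3 w$
$V{\left(u,D \right)} = -21 + u$ ($V{\left(u,D \right)} = u - \left(12 - -9\right) = u - \left(12 + 9\right) = u - 21 = -21 + u$)
$\frac{7843 - 48575}{-15751 + V{\left(157,-3 \right)}} = \frac{7843 - 48575}{-15751 + \left(-21 + 157\right)} = - \frac{40732}{-15751 + 136} = - \frac{40732}{-15615} = \left(-40732\right) \left(- \frac{1}{15615}\right) = \frac{40732}{15615}$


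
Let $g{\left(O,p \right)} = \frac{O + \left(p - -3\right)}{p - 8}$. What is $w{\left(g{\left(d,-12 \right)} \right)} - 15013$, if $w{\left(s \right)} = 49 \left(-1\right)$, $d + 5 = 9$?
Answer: $-15062$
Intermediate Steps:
$d = 4$ ($d = -5 + 9 = 4$)
$g{\left(O,p \right)} = \frac{3 + O + p}{-8 + p}$ ($g{\left(O,p \right)} = \frac{O + \left(p + 3\right)}{-8 + p} = \frac{O + \left(3 + p\right)}{-8 + p} = \frac{3 + O + p}{-8 + p}$)
$w{\left(s \right)} = -49$
$w{\left(g{\left(d,-12 \right)} \right)} - 15013 = -49 - 15013 = -15062$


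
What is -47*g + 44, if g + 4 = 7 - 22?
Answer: 937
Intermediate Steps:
g = -19 (g = -4 + (7 - 22) = -4 - 15 = -19)
-47*g + 44 = -47*(-19) + 44 = 893 + 44 = 937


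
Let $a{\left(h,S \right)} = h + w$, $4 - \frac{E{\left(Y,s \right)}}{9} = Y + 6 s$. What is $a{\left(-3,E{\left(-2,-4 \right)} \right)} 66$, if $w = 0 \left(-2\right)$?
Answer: $-198$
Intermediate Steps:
$w = 0$
$E{\left(Y,s \right)} = 36 - 54 s - 9 Y$ ($E{\left(Y,s \right)} = 36 - 9 \left(Y + 6 s\right) = 36 - \left(9 Y + 54 s\right) = 36 - 54 s - 9 Y$)
$a{\left(h,S \right)} = h$ ($a{\left(h,S \right)} = h + 0 = h$)
$a{\left(-3,E{\left(-2,-4 \right)} \right)} 66 = \left(-3\right) 66 = -198$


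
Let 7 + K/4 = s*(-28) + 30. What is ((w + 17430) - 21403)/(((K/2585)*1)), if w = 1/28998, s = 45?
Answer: 297815402005/143482104 ≈ 2075.6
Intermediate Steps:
K = -4948 (K = -28 + 4*(45*(-28) + 30) = -28 + 4*(-1260 + 30) = -28 + 4*(-1230) = -28 - 4920 = -4948)
w = 1/28998 ≈ 3.4485e-5
((w + 17430) - 21403)/(((K/2585)*1)) = ((1/28998 + 17430) - 21403)/((-4948/2585*1)) = (505435141/28998 - 21403)/((-4948*1/2585*1)) = -115209053/(28998*((-4948/2585*1))) = -115209053/(28998*(-4948/2585)) = -115209053/28998*(-2585/4948) = 297815402005/143482104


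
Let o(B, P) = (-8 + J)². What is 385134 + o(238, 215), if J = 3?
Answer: 385159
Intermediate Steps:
o(B, P) = 25 (o(B, P) = (-8 + 3)² = (-5)² = 25)
385134 + o(238, 215) = 385134 + 25 = 385159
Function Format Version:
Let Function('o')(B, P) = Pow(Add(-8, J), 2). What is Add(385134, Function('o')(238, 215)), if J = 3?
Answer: 385159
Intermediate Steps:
Function('o')(B, P) = 25 (Function('o')(B, P) = Pow(Add(-8, 3), 2) = Pow(-5, 2) = 25)
Add(385134, Function('o')(238, 215)) = Add(385134, 25) = 385159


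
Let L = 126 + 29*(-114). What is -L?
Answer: 3180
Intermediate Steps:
L = -3180 (L = 126 - 3306 = -3180)
-L = -1*(-3180) = 3180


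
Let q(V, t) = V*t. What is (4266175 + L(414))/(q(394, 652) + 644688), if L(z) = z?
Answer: 4266589/901576 ≈ 4.7324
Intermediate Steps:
(4266175 + L(414))/(q(394, 652) + 644688) = (4266175 + 414)/(394*652 + 644688) = 4266589/(256888 + 644688) = 4266589/901576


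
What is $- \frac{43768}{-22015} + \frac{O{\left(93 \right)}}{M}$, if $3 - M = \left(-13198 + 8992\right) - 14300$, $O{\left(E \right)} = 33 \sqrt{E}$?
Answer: $\frac{43768}{22015} + \frac{33 \sqrt{93}}{18509} \approx 2.0053$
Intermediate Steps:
$M = 18509$ ($M = 3 - \left(\left(-13198 + 8992\right) - 14300\right) = 3 - \left(-4206 - 14300\right) = 3 - -18506 = 3 + 18506 = 18509$)
$- \frac{43768}{-22015} + \frac{O{\left(93 \right)}}{M} = - \frac{43768}{-22015} + \frac{33 \sqrt{93}}{18509} = \left(-43768\right) \left(- \frac{1}{22015}\right) + 33 \sqrt{93} \cdot \frac{1}{18509} = \frac{43768}{22015} + \frac{33 \sqrt{93}}{18509}$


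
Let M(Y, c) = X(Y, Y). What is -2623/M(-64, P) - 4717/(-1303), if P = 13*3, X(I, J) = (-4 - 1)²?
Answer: -3299844/32575 ≈ -101.30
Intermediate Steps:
X(I, J) = 25 (X(I, J) = (-5)² = 25)
P = 39
M(Y, c) = 25
-2623/M(-64, P) - 4717/(-1303) = -2623/25 - 4717/(-1303) = -2623*1/25 - 4717*(-1/1303) = -2623/25 + 4717/1303 = -3299844/32575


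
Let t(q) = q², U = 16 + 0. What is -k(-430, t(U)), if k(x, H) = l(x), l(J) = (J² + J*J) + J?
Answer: -369370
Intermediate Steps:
U = 16
l(J) = J + 2*J² (l(J) = (J² + J²) + J = 2*J² + J = J + 2*J²)
k(x, H) = x*(1 + 2*x)
-k(-430, t(U)) = -(-430)*(1 + 2*(-430)) = -(-430)*(1 - 860) = -(-430)*(-859) = -1*369370 = -369370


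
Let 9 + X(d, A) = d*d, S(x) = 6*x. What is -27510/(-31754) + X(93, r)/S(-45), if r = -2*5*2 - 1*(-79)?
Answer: -494309/15877 ≈ -31.134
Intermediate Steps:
r = 59 (r = -10*2 + 79 = -20 + 79 = 59)
X(d, A) = -9 + d² (X(d, A) = -9 + d*d = -9 + d²)
-27510/(-31754) + X(93, r)/S(-45) = -27510/(-31754) + (-9 + 93²)/((6*(-45))) = -27510*(-1/31754) + (-9 + 8649)/(-270) = 13755/15877 + 8640*(-1/270) = 13755/15877 - 32 = -494309/15877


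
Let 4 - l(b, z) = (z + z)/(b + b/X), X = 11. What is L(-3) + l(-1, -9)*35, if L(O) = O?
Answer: -881/2 ≈ -440.50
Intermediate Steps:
l(b, z) = 4 - 11*z/(6*b) (l(b, z) = 4 - (z + z)/(b + b/11) = 4 - 2*z/(b + b*(1/11)) = 4 - 2*z/(b + b/11) = 4 - 2*z/(12*b/11) = 4 - 2*z*11/(12*b) = 4 - 11*z/(6*b))
L(-3) + l(-1, -9)*35 = -3 + (4 - 11/6*(-9)/(-1))*35 = -3 + (4 - 11/6*(-9)*(-1))*35 = -3 + (4 - 33/2)*35 = -3 - 25/2*35 = -3 - 875/2 = -881/2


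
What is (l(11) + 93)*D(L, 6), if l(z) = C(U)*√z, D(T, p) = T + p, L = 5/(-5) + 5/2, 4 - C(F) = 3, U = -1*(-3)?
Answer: 1395/2 + 15*√11/2 ≈ 722.38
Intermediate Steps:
U = 3
C(F) = 1 (C(F) = 4 - 1*3 = 4 - 3 = 1)
L = 3/2 (L = 5*(-⅕) + 5*(½) = -1 + 5/2 = 3/2 ≈ 1.5000)
l(z) = √z (l(z) = 1*√z = √z)
(l(11) + 93)*D(L, 6) = (√11 + 93)*(3/2 + 6) = (93 + √11)*(15/2) = 1395/2 + 15*√11/2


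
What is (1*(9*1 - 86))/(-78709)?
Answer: 77/78709 ≈ 0.00097829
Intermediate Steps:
(1*(9*1 - 86))/(-78709) = (1*(9 - 86))*(-1/78709) = (1*(-77))*(-1/78709) = -77*(-1/78709) = 77/78709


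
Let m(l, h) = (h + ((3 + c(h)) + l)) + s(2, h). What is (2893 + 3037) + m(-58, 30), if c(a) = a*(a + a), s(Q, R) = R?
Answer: 7735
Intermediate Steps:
c(a) = 2*a² (c(a) = a*(2*a) = 2*a²)
m(l, h) = 3 + l + 2*h + 2*h² (m(l, h) = (h + ((3 + 2*h²) + l)) + h = (h + (3 + l + 2*h²)) + h = (3 + h + l + 2*h²) + h = 3 + l + 2*h + 2*h²)
(2893 + 3037) + m(-58, 30) = (2893 + 3037) + (3 - 58 + 2*30 + 2*30²) = 5930 + (3 - 58 + 60 + 2*900) = 5930 + (3 - 58 + 60 + 1800) = 5930 + 1805 = 7735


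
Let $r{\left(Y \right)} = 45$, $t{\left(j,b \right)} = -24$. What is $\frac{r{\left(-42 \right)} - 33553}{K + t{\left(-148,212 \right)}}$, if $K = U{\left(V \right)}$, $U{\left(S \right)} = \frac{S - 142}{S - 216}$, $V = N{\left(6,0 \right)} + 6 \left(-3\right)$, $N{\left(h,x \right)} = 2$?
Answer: $\frac{3886928}{2705} \approx 1436.9$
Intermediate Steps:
$V = -16$ ($V = 2 + 6 \left(-3\right) = 2 - 18 = -16$)
$U{\left(S \right)} = \frac{-142 + S}{-216 + S}$
$K = \frac{79}{116}$ ($K = \frac{-142 - 16}{-216 - 16} = \frac{1}{-232} \left(-158\right) = \left(- \frac{1}{232}\right) \left(-158\right) = \frac{79}{116} \approx 0.68103$)
$\frac{r{\left(-42 \right)} - 33553}{K + t{\left(-148,212 \right)}} = \frac{45 - 33553}{\frac{79}{116} - 24} = - \frac{33508}{- \frac{2705}{116}} = \left(-33508\right) \left(- \frac{116}{2705}\right) = \frac{3886928}{2705}$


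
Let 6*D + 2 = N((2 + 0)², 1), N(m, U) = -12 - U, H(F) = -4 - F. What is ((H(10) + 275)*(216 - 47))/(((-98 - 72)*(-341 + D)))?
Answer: 14703/19465 ≈ 0.75536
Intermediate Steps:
D = -5/2 (D = -⅓ + (-12 - 1*1)/6 = -⅓ + (-12 - 1)/6 = -⅓ + (⅙)*(-13) = -⅓ - 13/6 = -5/2 ≈ -2.5000)
((H(10) + 275)*(216 - 47))/(((-98 - 72)*(-341 + D))) = (((-4 - 1*10) + 275)*(216 - 47))/(((-98 - 72)*(-341 - 5/2))) = (((-4 - 10) + 275)*169)/((-170*(-687/2))) = ((-14 + 275)*169)/58395 = (261*169)*(1/58395) = 44109*(1/58395) = 14703/19465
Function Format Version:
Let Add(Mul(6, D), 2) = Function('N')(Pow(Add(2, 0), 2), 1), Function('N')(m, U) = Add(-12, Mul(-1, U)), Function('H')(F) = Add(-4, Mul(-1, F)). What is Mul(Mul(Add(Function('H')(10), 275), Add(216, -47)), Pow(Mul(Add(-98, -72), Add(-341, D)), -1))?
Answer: Rational(14703, 19465) ≈ 0.75536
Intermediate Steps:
D = Rational(-5, 2) (D = Add(Rational(-1, 3), Mul(Rational(1, 6), Add(-12, Mul(-1, 1)))) = Add(Rational(-1, 3), Mul(Rational(1, 6), Add(-12, -1))) = Add(Rational(-1, 3), Mul(Rational(1, 6), -13)) = Add(Rational(-1, 3), Rational(-13, 6)) = Rational(-5, 2) ≈ -2.5000)
Mul(Mul(Add(Function('H')(10), 275), Add(216, -47)), Pow(Mul(Add(-98, -72), Add(-341, D)), -1)) = Mul(Mul(Add(Add(-4, Mul(-1, 10)), 275), Add(216, -47)), Pow(Mul(Add(-98, -72), Add(-341, Rational(-5, 2))), -1)) = Mul(Mul(Add(Add(-4, -10), 275), 169), Pow(Mul(-170, Rational(-687, 2)), -1)) = Mul(Mul(Add(-14, 275), 169), Pow(58395, -1)) = Mul(Mul(261, 169), Rational(1, 58395)) = Mul(44109, Rational(1, 58395)) = Rational(14703, 19465)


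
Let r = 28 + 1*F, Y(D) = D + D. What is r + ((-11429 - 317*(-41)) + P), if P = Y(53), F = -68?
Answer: 1634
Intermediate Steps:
Y(D) = 2*D
P = 106 (P = 2*53 = 106)
r = -40 (r = 28 + 1*(-68) = 28 - 68 = -40)
r + ((-11429 - 317*(-41)) + P) = -40 + ((-11429 - 317*(-41)) + 106) = -40 + ((-11429 + 12997) + 106) = -40 + (1568 + 106) = -40 + 1674 = 1634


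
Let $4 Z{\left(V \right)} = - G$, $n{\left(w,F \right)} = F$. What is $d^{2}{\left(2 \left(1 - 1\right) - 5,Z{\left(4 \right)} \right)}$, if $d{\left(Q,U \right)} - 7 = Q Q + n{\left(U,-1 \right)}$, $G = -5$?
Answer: $961$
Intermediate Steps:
$Z{\left(V \right)} = \frac{5}{4}$ ($Z{\left(V \right)} = \frac{\left(-1\right) \left(-5\right)}{4} = \frac{1}{4} \cdot 5 = \frac{5}{4}$)
$d{\left(Q,U \right)} = 6 + Q^{2}$ ($d{\left(Q,U \right)} = 7 + \left(Q Q - 1\right) = 7 + \left(Q^{2} - 1\right) = 7 + \left(-1 + Q^{2}\right) = 6 + Q^{2}$)
$d^{2}{\left(2 \left(1 - 1\right) - 5,Z{\left(4 \right)} \right)} = \left(6 + \left(2 \left(1 - 1\right) - 5\right)^{2}\right)^{2} = \left(6 + \left(2 \cdot 0 - 5\right)^{2}\right)^{2} = \left(6 + \left(0 - 5\right)^{2}\right)^{2} = \left(6 + \left(-5\right)^{2}\right)^{2} = \left(6 + 25\right)^{2} = 31^{2} = 961$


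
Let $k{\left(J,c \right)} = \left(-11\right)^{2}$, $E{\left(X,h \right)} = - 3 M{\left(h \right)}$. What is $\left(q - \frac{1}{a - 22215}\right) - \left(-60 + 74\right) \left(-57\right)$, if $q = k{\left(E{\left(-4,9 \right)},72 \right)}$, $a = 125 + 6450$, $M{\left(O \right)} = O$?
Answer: $\frac{14373161}{15640} \approx 919.0$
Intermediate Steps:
$a = 6575$
$E{\left(X,h \right)} = - 3 h$
$k{\left(J,c \right)} = 121$
$q = 121$
$\left(q - \frac{1}{a - 22215}\right) - \left(-60 + 74\right) \left(-57\right) = \left(121 - \frac{1}{6575 - 22215}\right) - \left(-60 + 74\right) \left(-57\right) = \left(121 - \frac{1}{-15640}\right) - 14 \left(-57\right) = \left(121 - - \frac{1}{15640}\right) - -798 = \left(121 + \frac{1}{15640}\right) + 798 = \frac{1892441}{15640} + 798 = \frac{14373161}{15640}$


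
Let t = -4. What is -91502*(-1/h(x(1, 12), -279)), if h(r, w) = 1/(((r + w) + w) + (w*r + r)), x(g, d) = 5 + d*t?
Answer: 1038822206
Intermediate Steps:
x(g, d) = 5 - 4*d (x(g, d) = 5 + d*(-4) = 5 - 4*d)
h(r, w) = 1/(2*r + 2*w + r*w) (h(r, w) = 1/((r + 2*w) + (r*w + r)) = 1/((r + 2*w) + (r + r*w)) = 1/(2*r + 2*w + r*w))
-91502*(-1/h(x(1, 12), -279)) = -(-1046691378 - 183004*(5 - 4*12)) = -(-1046691378 - 183004*(5 - 48)) = -91502/((-1/(2*(-43) - 558 - 43*(-279)))) = -91502/((-1/(-86 - 558 + 11997))) = -91502/((-1/11353)) = -91502/((-1*1/11353)) = -91502/(-1/11353) = -91502*(-11353) = 1038822206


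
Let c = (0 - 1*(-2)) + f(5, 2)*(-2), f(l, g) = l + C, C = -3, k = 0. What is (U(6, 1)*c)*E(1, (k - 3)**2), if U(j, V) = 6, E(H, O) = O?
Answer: -108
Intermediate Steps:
f(l, g) = -3 + l (f(l, g) = l - 3 = -3 + l)
c = -2 (c = (0 - 1*(-2)) + (-3 + 5)*(-2) = (0 + 2) + 2*(-2) = 2 - 4 = -2)
(U(6, 1)*c)*E(1, (k - 3)**2) = (6*(-2))*(0 - 3)**2 = -12*(-3)**2 = -12*9 = -108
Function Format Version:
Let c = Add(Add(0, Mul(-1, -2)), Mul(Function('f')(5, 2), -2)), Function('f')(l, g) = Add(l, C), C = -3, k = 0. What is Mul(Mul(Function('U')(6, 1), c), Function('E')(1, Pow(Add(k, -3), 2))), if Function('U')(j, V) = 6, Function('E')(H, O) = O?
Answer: -108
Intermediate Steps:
Function('f')(l, g) = Add(-3, l) (Function('f')(l, g) = Add(l, -3) = Add(-3, l))
c = -2 (c = Add(Add(0, Mul(-1, -2)), Mul(Add(-3, 5), -2)) = Add(Add(0, 2), Mul(2, -2)) = Add(2, -4) = -2)
Mul(Mul(Function('U')(6, 1), c), Function('E')(1, Pow(Add(k, -3), 2))) = Mul(Mul(6, -2), Pow(Add(0, -3), 2)) = Mul(-12, Pow(-3, 2)) = Mul(-12, 9) = -108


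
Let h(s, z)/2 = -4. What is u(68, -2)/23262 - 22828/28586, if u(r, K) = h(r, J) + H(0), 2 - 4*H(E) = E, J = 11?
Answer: -177079777/221655844 ≈ -0.79889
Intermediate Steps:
H(E) = 1/2 - E/4
h(s, z) = -8 (h(s, z) = 2*(-4) = -8)
u(r, K) = -15/2 (u(r, K) = -8 + (1/2 - 1/4*0) = -8 + (1/2 + 0) = -8 + 1/2 = -15/2)
u(68, -2)/23262 - 22828/28586 = -15/2/23262 - 22828/28586 = -15/2*1/23262 - 22828*1/28586 = -5/15508 - 11414/14293 = -177079777/221655844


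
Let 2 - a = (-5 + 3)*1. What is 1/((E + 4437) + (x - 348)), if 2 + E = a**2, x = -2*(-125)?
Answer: 1/4353 ≈ 0.00022973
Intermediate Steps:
x = 250
a = 4 (a = 2 - (-5 + 3) = 2 - (-2) = 2 - 1*(-2) = 2 + 2 = 4)
E = 14 (E = -2 + 4**2 = -2 + 16 = 14)
1/((E + 4437) + (x - 348)) = 1/((14 + 4437) + (250 - 348)) = 1/(4451 - 98) = 1/4353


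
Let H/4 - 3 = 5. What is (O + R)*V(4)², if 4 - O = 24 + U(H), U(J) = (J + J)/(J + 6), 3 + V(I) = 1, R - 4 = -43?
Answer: -4612/19 ≈ -242.74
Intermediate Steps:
R = -39 (R = 4 - 43 = -39)
V(I) = -2 (V(I) = -3 + 1 = -2)
H = 32 (H = 12 + 4*5 = 12 + 20 = 32)
U(J) = 2*J/(6 + J) (U(J) = (2*J)/(6 + J) = 2*J/(6 + J))
O = -412/19 (O = 4 - (24 + 2*32/(6 + 32)) = 4 - (24 + 2*32/38) = 4 - (24 + 2*32*(1/38)) = 4 - (24 + 32/19) = 4 - 1*488/19 = 4 - 488/19 = -412/19 ≈ -21.684)
(O + R)*V(4)² = (-412/19 - 39)*(-2)² = -1153/19*4 = -4612/19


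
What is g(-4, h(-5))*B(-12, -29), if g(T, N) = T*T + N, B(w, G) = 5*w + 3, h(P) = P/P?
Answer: -969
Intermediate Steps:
h(P) = 1
B(w, G) = 3 + 5*w
g(T, N) = N + T**2 (g(T, N) = T**2 + N = N + T**2)
g(-4, h(-5))*B(-12, -29) = (1 + (-4)**2)*(3 + 5*(-12)) = (1 + 16)*(3 - 60) = 17*(-57) = -969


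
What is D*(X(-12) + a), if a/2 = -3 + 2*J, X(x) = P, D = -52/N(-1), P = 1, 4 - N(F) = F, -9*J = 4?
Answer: 3172/45 ≈ 70.489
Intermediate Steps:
J = -4/9 (J = -⅑*4 = -4/9 ≈ -0.44444)
N(F) = 4 - F
D = -52/5 (D = -52/(4 - 1*(-1)) = -52/(4 + 1) = -52/5 ≈ -10.400)
X(x) = 1
a = -70/9 (a = 2*(-3 + 2*(-4/9)) = 2*(-3 - 8/9) = 2*(-35/9) = -70/9 ≈ -7.7778)
D*(X(-12) + a) = -52*(1 - 70/9)/5 = -52/5*(-61/9) = 3172/45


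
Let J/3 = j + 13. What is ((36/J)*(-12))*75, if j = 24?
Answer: -10800/37 ≈ -291.89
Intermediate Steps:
J = 111 (J = 3*(24 + 13) = 3*37 = 111)
((36/J)*(-12))*75 = ((36/111)*(-12))*75 = ((36*(1/111))*(-12))*75 = ((12/37)*(-12))*75 = -144/37*75 = -10800/37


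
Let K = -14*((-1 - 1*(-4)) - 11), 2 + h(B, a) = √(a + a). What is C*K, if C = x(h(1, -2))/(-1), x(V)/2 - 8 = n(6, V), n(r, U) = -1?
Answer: -1568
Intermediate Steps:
h(B, a) = -2 + √2*√a (h(B, a) = -2 + √(a + a) = -2 + √(2*a) = -2 + √2*√a)
x(V) = 14 (x(V) = 16 + 2*(-1) = 16 - 2 = 14)
K = 112 (K = -14*((-1 + 4) - 11) = -14*(3 - 11) = -14*(-8) = 112)
C = -14 (C = 14/(-1) = 14*(-1) = -14)
C*K = -14*112 = -1568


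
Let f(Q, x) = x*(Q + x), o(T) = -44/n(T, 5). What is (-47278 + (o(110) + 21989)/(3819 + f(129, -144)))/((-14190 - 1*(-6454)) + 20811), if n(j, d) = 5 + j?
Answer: -10835038313/2996724625 ≈ -3.6156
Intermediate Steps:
o(T) = -44/(5 + T)
(-47278 + (o(110) + 21989)/(3819 + f(129, -144)))/((-14190 - 1*(-6454)) + 20811) = (-47278 + (-44/(5 + 110) + 21989)/(3819 - 144*(129 - 144)))/((-14190 - 1*(-6454)) + 20811) = (-47278 + (-44/115 + 21989)/(3819 - 144*(-15)))/((-14190 + 6454) + 20811) = (-47278 + (-44*1/115 + 21989)/(3819 + 2160))/(-7736 + 20811) = (-47278 + (-44/115 + 21989)/5979)/13075 = (-47278 + (2528691/115)*(1/5979))*(1/13075) = (-47278 + 842897/229195)*(1/13075) = -10835038313/229195*1/13075 = -10835038313/2996724625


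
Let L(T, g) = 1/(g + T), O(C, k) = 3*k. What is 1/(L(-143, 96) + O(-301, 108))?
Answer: 47/15227 ≈ 0.0030866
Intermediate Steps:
L(T, g) = 1/(T + g)
1/(L(-143, 96) + O(-301, 108)) = 1/(1/(-143 + 96) + 3*108) = 1/(1/(-47) + 324) = 1/(-1/47 + 324) = 1/(15227/47) = 47/15227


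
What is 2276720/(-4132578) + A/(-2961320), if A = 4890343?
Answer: -13475910182327/6118942941480 ≈ -2.2023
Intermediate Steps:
2276720/(-4132578) + A/(-2961320) = 2276720/(-4132578) + 4890343/(-2961320) = 2276720*(-1/4132578) + 4890343*(-1/2961320) = -1138360/2066289 - 4890343/2961320 = -13475910182327/6118942941480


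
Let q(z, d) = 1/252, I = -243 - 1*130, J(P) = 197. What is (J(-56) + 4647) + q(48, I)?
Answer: 1220689/252 ≈ 4844.0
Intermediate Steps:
I = -373 (I = -243 - 130 = -373)
q(z, d) = 1/252
(J(-56) + 4647) + q(48, I) = (197 + 4647) + 1/252 = 4844 + 1/252 = 1220689/252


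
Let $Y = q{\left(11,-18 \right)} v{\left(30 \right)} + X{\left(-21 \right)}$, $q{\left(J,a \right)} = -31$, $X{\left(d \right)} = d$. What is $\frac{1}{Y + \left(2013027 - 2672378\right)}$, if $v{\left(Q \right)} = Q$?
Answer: $- \frac{1}{660302} \approx -1.5145 \cdot 10^{-6}$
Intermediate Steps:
$Y = -951$ ($Y = \left(-31\right) 30 - 21 = -930 - 21 = -951$)
$\frac{1}{Y + \left(2013027 - 2672378\right)} = \frac{1}{-951 + \left(2013027 - 2672378\right)} = \frac{1}{-951 - 659351} = \frac{1}{-660302} = - \frac{1}{660302}$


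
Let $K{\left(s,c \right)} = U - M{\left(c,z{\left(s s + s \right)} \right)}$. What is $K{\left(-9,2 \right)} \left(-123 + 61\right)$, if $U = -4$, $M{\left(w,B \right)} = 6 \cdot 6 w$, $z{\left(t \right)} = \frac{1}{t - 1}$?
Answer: $4712$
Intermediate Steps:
$z{\left(t \right)} = \frac{1}{-1 + t}$
$M{\left(w,B \right)} = 36 w$
$K{\left(s,c \right)} = -4 - 36 c$
$K{\left(-9,2 \right)} \left(-123 + 61\right) = \left(-4 - 72\right) \left(-123 + 61\right) = \left(-4 - 72\right) \left(-62\right) = \left(-76\right) \left(-62\right) = 4712$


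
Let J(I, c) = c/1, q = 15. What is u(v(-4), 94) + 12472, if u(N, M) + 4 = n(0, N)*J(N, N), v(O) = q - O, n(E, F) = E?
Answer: 12468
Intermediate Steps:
v(O) = 15 - O
J(I, c) = c (J(I, c) = c*1 = c)
u(N, M) = -4 (u(N, M) = -4 + 0*N = -4 + 0 = -4)
u(v(-4), 94) + 12472 = -4 + 12472 = 12468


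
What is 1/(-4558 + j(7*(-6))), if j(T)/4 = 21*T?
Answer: -1/8086 ≈ -0.00012367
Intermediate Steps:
j(T) = 84*T (j(T) = 4*(21*T) = 84*T)
1/(-4558 + j(7*(-6))) = 1/(-4558 + 84*(7*(-6))) = 1/(-4558 + 84*(-42)) = 1/(-4558 - 3528) = 1/(-8086) = -1/8086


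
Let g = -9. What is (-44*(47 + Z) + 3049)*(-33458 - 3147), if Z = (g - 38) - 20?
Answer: -143821045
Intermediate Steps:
Z = -67 (Z = (-9 - 38) - 20 = -47 - 20 = -67)
(-44*(47 + Z) + 3049)*(-33458 - 3147) = (-44*(47 - 67) + 3049)*(-33458 - 3147) = (-44*(-20) + 3049)*(-36605) = (880 + 3049)*(-36605) = 3929*(-36605) = -143821045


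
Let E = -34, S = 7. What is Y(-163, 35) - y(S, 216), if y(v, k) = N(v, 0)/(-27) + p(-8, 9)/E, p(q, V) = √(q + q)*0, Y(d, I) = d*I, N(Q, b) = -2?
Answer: -154037/27 ≈ -5705.1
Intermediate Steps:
Y(d, I) = I*d
p(q, V) = 0 (p(q, V) = √(2*q)*0 = (√2*√q)*0 = 0)
y(v, k) = 2/27 (y(v, k) = -2/(-27) + 0/(-34) = -2*(-1/27) + 0*(-1/34) = 2/27 + 0 = 2/27)
Y(-163, 35) - y(S, 216) = 35*(-163) - 1*2/27 = -5705 - 2/27 = -154037/27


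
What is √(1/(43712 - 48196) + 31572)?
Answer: √158698677487/2242 ≈ 177.69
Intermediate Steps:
√(1/(43712 - 48196) + 31572) = √(1/(-4484) + 31572) = √(-1/4484 + 31572) = √(141568847/4484) = √158698677487/2242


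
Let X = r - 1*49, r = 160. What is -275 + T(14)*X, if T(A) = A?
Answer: 1279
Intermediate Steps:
X = 111 (X = 160 - 1*49 = 160 - 49 = 111)
-275 + T(14)*X = -275 + 14*111 = -275 + 1554 = 1279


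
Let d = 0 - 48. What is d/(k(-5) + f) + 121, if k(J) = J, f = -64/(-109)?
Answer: 63433/481 ≈ 131.88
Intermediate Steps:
f = 64/109 (f = -64*(-1/109) = 64/109 ≈ 0.58716)
d = -48
d/(k(-5) + f) + 121 = -48/(-5 + 64/109) + 121 = -48/(-481/109) + 121 = -109/481*(-48) + 121 = 5232/481 + 121 = 63433/481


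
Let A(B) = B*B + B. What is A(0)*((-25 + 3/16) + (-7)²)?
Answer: 0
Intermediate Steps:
A(B) = B + B² (A(B) = B² + B = B + B²)
A(0)*((-25 + 3/16) + (-7)²) = (0*(1 + 0))*((-25 + 3/16) + (-7)²) = (0*1)*((-25 + 3*(1/16)) + 49) = 0*((-25 + 3/16) + 49) = 0*(-397/16 + 49) = 0*(387/16) = 0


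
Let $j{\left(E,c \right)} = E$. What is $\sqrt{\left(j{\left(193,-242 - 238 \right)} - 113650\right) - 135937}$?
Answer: $i \sqrt{249394} \approx 499.39 i$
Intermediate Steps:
$\sqrt{\left(j{\left(193,-242 - 238 \right)} - 113650\right) - 135937} = \sqrt{\left(193 - 113650\right) - 135937} = \sqrt{-113457 - 135937} = \sqrt{-249394} = i \sqrt{249394}$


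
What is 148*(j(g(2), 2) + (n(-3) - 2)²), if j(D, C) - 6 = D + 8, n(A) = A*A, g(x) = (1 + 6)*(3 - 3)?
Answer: 9324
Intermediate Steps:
g(x) = 0 (g(x) = 7*0 = 0)
n(A) = A²
j(D, C) = 14 + D (j(D, C) = 6 + (D + 8) = 6 + (8 + D) = 14 + D)
148*(j(g(2), 2) + (n(-3) - 2)²) = 148*((14 + 0) + ((-3)² - 2)²) = 148*(14 + (9 - 2)²) = 148*(14 + 7²) = 148*(14 + 49) = 148*63 = 9324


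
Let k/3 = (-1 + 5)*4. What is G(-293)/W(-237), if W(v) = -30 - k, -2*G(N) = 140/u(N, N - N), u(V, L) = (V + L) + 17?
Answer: -35/10764 ≈ -0.0032516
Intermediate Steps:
u(V, L) = 17 + L + V (u(V, L) = (L + V) + 17 = 17 + L + V)
G(N) = -70/(17 + N) (G(N) = -70/(17 + (N - N) + N) = -70/(17 + 0 + N) = -70/(17 + N))
k = 48 (k = 3*((-1 + 5)*4) = 3*(4*4) = 3*16 = 48)
W(v) = -78 (W(v) = -30 - 1*48 = -30 - 48 = -78)
G(-293)/W(-237) = -70/(17 - 293)/(-78) = -70/(-276)*(-1/78) = -70*(-1/276)*(-1/78) = (35/138)*(-1/78) = -35/10764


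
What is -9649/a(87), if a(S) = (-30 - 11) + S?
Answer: -9649/46 ≈ -209.76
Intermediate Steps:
a(S) = -41 + S
-9649/a(87) = -9649/(-41 + 87) = -9649/46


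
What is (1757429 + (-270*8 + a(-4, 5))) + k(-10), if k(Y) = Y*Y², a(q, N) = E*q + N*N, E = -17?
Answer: 1754362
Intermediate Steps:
a(q, N) = N² - 17*q (a(q, N) = -17*q + N*N = -17*q + N² = N² - 17*q)
k(Y) = Y³
(1757429 + (-270*8 + a(-4, 5))) + k(-10) = (1757429 + (-270*8 + (5² - 17*(-4)))) + (-10)³ = (1757429 + (-2160 + (25 + 68))) - 1000 = (1757429 + (-2160 + 93)) - 1000 = (1757429 - 2067) - 1000 = 1755362 - 1000 = 1754362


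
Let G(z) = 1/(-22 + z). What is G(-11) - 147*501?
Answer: -2430352/33 ≈ -73647.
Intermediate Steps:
G(-11) - 147*501 = 1/(-22 - 11) - 147*501 = 1/(-33) - 73647 = -1/33 - 73647 = -2430352/33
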